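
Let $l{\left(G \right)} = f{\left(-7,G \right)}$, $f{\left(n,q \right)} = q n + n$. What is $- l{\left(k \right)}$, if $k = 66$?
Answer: $469$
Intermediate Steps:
$f{\left(n,q \right)} = n + n q$ ($f{\left(n,q \right)} = n q + n = n + n q$)
$l{\left(G \right)} = -7 - 7 G$ ($l{\left(G \right)} = - 7 \left(1 + G\right) = -7 - 7 G$)
$- l{\left(k \right)} = - (-7 - 462) = \left(-1\right) \left(-469\right) = 469$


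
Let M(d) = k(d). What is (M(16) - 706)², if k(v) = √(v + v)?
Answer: 498468 - 5648*√2 ≈ 4.9048e+5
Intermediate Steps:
k(v) = √2*√v (k(v) = √(2*v) = √2*√v)
M(d) = √2*√d
(M(16) - 706)² = (√2*√16 - 706)² = (√2*4 - 706)² = (4*√2 - 706)² = (-706 + 4*√2)²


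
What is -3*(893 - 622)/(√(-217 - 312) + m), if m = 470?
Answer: -382110/221429 + 18699*I/221429 ≈ -1.7257 + 0.084447*I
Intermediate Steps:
-3*(893 - 622)/(√(-217 - 312) + m) = -3*(893 - 622)/(√(-217 - 312) + 470) = -813/(√(-529) + 470) = -813/(23*I + 470) = -813/(470 + 23*I) = -813*(470 - 23*I)/221429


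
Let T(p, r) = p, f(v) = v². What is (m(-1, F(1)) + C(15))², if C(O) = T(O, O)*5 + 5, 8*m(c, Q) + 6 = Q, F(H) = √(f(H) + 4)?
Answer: (634 + √5)²/64 ≈ 6324.9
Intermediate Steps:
F(H) = √(4 + H²) (F(H) = √(H² + 4) = √(4 + H²))
m(c, Q) = -¾ + Q/8
C(O) = 5 + 5*O (C(O) = O*5 + 5 = 5*O + 5 = 5 + 5*O)
(m(-1, F(1)) + C(15))² = ((-¾ + √(4 + 1²)/8) + (5 + 5*15))² = ((-¾ + √(4 + 1)/8) + (5 + 75))² = ((-¾ + √5/8) + 80)² = (317/4 + √5/8)²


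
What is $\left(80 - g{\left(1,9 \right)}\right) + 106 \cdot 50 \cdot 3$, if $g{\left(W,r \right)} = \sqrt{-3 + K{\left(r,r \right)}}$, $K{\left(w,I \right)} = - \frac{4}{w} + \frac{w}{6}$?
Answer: $15980 - \frac{i \sqrt{70}}{6} \approx 15980.0 - 1.3944 i$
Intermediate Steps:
$K{\left(w,I \right)} = - \frac{4}{w} + \frac{w}{6}$ ($K{\left(w,I \right)} = - \frac{4}{w} + w \frac{1}{6} = - \frac{4}{w} + \frac{w}{6}$)
$g{\left(W,r \right)} = \sqrt{-3 - \frac{4}{r} + \frac{r}{6}}$ ($g{\left(W,r \right)} = \sqrt{-3 + \left(- \frac{4}{r} + \frac{r}{6}\right)} = \sqrt{-3 - \frac{4}{r} + \frac{r}{6}}$)
$\left(80 - g{\left(1,9 \right)}\right) + 106 \cdot 50 \cdot 3 = \left(80 - \frac{\sqrt{-108 - \frac{144}{9} + 6 \cdot 9}}{6}\right) + 106 \cdot 50 \cdot 3 = \left(80 - \frac{\sqrt{-108 - 16 + 54}}{6}\right) + 106 \cdot 150 = \left(80 - \frac{\sqrt{-108 - 16 + 54}}{6}\right) + 15900 = \left(80 - \frac{\sqrt{-70}}{6}\right) + 15900 = \left(80 - \frac{i \sqrt{70}}{6}\right) + 15900 = 15980 - \frac{i \sqrt{70}}{6}$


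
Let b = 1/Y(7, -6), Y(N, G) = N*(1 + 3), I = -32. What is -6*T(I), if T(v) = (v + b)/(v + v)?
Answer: -2685/896 ≈ -2.9967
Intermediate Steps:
Y(N, G) = 4*N (Y(N, G) = N*4 = 4*N)
b = 1/28 (b = 1/(4*7) = 1/28 ≈ 0.035714)
T(v) = (1/28 + v)/(2*v) (T(v) = (v + 1/28)/(v + v) = (1/28 + v)/((2*v)) = (1/28 + v)*(1/(2*v)) = (1/28 + v)/(2*v))
-6*T(I) = -3*(1 + 28*(-32))/(28*(-32)) = -3*(-1)*(1 - 896)/(28*32) = -3*(-1)*(-895)/(28*32) = -6*895/1792 = -2685/896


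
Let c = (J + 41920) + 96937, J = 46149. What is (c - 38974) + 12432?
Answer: 158464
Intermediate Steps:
c = 185006 (c = (46149 + 41920) + 96937 = 88069 + 96937 = 185006)
(c - 38974) + 12432 = (185006 - 38974) + 12432 = 146032 + 12432 = 158464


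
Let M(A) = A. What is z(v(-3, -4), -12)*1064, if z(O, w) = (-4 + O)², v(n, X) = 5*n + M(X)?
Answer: 562856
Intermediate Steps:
v(n, X) = X + 5*n (v(n, X) = 5*n + X = X + 5*n)
z(v(-3, -4), -12)*1064 = (-4 + (-4 + 5*(-3)))²*1064 = (-4 + (-4 - 15))²*1064 = (-4 - 19)²*1064 = (-23)²*1064 = 529*1064 = 562856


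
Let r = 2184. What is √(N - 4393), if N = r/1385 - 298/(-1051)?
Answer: I*√9304268175895035/1455635 ≈ 66.266*I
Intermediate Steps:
N = 2708114/1455635 (N = 2184/1385 - 298/(-1051) = 2184*(1/1385) - 298*(-1/1051) = 2184/1385 + 298/1051 = 2708114/1455635 ≈ 1.8604)
√(N - 4393) = √(2708114/1455635 - 4393) = √(-6391896441/1455635) = I*√9304268175895035/1455635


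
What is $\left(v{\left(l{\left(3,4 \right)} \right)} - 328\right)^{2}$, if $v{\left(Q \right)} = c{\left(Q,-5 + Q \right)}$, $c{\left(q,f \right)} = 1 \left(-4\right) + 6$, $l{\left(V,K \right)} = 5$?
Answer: $106276$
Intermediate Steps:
$c{\left(q,f \right)} = 2$ ($c{\left(q,f \right)} = -4 + 6 = 2$)
$v{\left(Q \right)} = 2$
$\left(v{\left(l{\left(3,4 \right)} \right)} - 328\right)^{2} = \left(2 - 328\right)^{2} = \left(-326\right)^{2} = 106276$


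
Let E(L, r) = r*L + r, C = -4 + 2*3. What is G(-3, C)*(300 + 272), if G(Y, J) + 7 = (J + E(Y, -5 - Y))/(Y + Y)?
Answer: -4576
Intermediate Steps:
C = 2 (C = -4 + 6 = 2)
E(L, r) = r + L*r (E(L, r) = L*r + r = r + L*r)
G(Y, J) = -7 + (J + (1 + Y)*(-5 - Y))/(2*Y) (G(Y, J) = -7 + (J + (-5 - Y)*(1 + Y))/(Y + Y) = -7 + (J + (1 + Y)*(-5 - Y))/((2*Y)) = -7 + (J + (1 + Y)*(-5 - Y))*(1/(2*Y)) = -7 + (J + (1 + Y)*(-5 - Y))/(2*Y))
G(-3, C)*(300 + 272) = ((½)*(-5 + 2 - 1*(-3)² - 20*(-3))/(-3))*(300 + 272) = ((½)*(-⅓)*(-5 + 2 - 1*9 + 60))*572 = ((½)*(-⅓)*(-5 + 2 - 9 + 60))*572 = ((½)*(-⅓)*48)*572 = -8*572 = -4576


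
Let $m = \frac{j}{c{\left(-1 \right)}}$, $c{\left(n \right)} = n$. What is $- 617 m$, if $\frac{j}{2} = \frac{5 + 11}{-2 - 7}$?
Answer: $- \frac{19744}{9} \approx -2193.8$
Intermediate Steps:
$j = - \frac{32}{9}$ ($j = 2 \frac{5 + 11}{-2 - 7} = 2 \frac{16}{-9} = 2 \cdot 16 \left(- \frac{1}{9}\right) = 2 \left(- \frac{16}{9}\right) = - \frac{32}{9} \approx -3.5556$)
$m = \frac{32}{9}$ ($m = - \frac{32}{9 \left(-1\right)} = \left(- \frac{32}{9}\right) \left(-1\right) = \frac{32}{9} \approx 3.5556$)
$- 617 m = \left(-617\right) \frac{32}{9} = - \frac{19744}{9}$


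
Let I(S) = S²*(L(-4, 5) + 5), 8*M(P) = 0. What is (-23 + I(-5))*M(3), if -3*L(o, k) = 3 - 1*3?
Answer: 0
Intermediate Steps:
L(o, k) = 0 (L(o, k) = -(3 - 1*3)/3 = -(3 - 3)/3 = -⅓*0 = 0)
M(P) = 0 (M(P) = (⅛)*0 = 0)
I(S) = 5*S² (I(S) = S²*(0 + 5) = S²*5 = 5*S²)
(-23 + I(-5))*M(3) = (-23 + 5*(-5)²)*0 = (-23 + 5*25)*0 = (-23 + 125)*0 = 102*0 = 0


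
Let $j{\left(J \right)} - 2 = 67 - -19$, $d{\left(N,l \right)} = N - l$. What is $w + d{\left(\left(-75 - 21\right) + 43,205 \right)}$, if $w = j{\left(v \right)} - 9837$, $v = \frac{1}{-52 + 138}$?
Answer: $-10007$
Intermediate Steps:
$v = \frac{1}{86} \approx 0.011628$
$j{\left(J \right)} = 88$ ($j{\left(J \right)} = 2 + \left(67 - -19\right) = 2 + \left(67 + 19\right) = 2 + 86 = 88$)
$w = -9749$ ($w = 88 - 9837 = -9749$)
$w + d{\left(\left(-75 - 21\right) + 43,205 \right)} = -9749 + \left(\left(\left(-75 - 21\right) + 43\right) - 205\right) = -9749 + \left(\left(-96 + 43\right) - 205\right) = -9749 - 258 = -10007$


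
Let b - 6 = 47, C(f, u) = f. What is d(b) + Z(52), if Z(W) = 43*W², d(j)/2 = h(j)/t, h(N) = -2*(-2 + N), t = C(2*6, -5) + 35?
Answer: 5464580/47 ≈ 1.1627e+5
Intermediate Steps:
b = 53 (b = 6 + 47 = 53)
t = 47 (t = 2*6 + 35 = 12 + 35 = 47)
h(N) = 4 - 2*N
d(j) = 8/47 - 4*j/47 (d(j) = 2*((4 - 2*j)/47) = 2*((4 - 2*j)*(1/47)) = 2*(4/47 - 2*j/47) = 8/47 - 4*j/47)
d(b) + Z(52) = (8/47 - 4/47*53) + 43*52² = (8/47 - 212/47) + 43*2704 = -204/47 + 116272 = 5464580/47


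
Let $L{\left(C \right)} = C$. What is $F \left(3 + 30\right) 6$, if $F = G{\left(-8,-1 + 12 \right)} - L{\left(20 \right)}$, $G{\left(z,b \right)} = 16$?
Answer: $-792$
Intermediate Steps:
$F = -4$ ($F = 16 - 20 = -4$)
$F \left(3 + 30\right) 6 = - 4 \left(3 + 30\right) 6 = - 4 \cdot 33 \cdot 6 = \left(-4\right) 198 = -792$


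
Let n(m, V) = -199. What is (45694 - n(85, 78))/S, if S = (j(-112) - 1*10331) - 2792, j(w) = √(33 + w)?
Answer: -602253839/172213208 - 45893*I*√79/172213208 ≈ -3.4971 - 0.0023686*I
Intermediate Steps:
S = -13123 + I*√79 (S = (√(33 - 112) - 1*10331) - 2792 = (√(-79) - 10331) - 2792 = (I*√79 - 10331) - 2792 = (-10331 + I*√79) - 2792 = -13123 + I*√79 ≈ -13123.0 + 8.8882*I)
(45694 - n(85, 78))/S = (45694 - 1*(-199))/(-13123 + I*√79) = (45694 + 199)/(-13123 + I*√79) = 45893/(-13123 + I*√79)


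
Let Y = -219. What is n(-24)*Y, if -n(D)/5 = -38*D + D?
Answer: 972360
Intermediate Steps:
n(D) = 185*D (n(D) = -5*(-38*D + D) = -(-185)*D = 185*D)
n(-24)*Y = (185*(-24))*(-219) = -4440*(-219) = 972360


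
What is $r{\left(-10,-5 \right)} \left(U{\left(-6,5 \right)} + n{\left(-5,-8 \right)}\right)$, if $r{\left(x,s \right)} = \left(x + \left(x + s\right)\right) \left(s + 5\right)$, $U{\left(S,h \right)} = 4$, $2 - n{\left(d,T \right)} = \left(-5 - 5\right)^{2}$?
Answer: $0$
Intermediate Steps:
$n{\left(d,T \right)} = -98$ ($n{\left(d,T \right)} = 2 - \left(-5 - 5\right)^{2} = 2 - \left(-10\right)^{2} = 2 - 100 = -98$)
$r{\left(x,s \right)} = \left(5 + s\right) \left(s + 2 x\right)$ ($r{\left(x,s \right)} = \left(x + \left(s + x\right)\right) \left(5 + s\right) = \left(s + 2 x\right) \left(5 + s\right) = \left(5 + s\right) \left(s + 2 x\right)$)
$r{\left(-10,-5 \right)} \left(U{\left(-6,5 \right)} + n{\left(-5,-8 \right)}\right) = \left(\left(-5\right)^{2} + 5 \left(-5\right) + 10 \left(-10\right) + 2 \left(-5\right) \left(-10\right)\right) \left(4 - 98\right) = \left(25 - 25 - 100 + 100\right) \left(-94\right) = 0 \left(-94\right) = 0$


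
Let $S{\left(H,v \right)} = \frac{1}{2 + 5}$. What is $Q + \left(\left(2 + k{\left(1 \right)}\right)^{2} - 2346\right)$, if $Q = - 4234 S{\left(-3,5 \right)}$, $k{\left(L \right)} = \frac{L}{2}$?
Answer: $- \frac{82449}{28} \approx -2944.6$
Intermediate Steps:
$S{\left(H,v \right)} = \frac{1}{7}$
$k{\left(L \right)} = \frac{L}{2}$ ($k{\left(L \right)} = L \frac{1}{2} = \frac{L}{2}$)
$Q = - \frac{4234}{7}$ ($Q = \left(-4234\right) \frac{1}{7} = - \frac{4234}{7} \approx -604.86$)
$Q + \left(\left(2 + k{\left(1 \right)}\right)^{2} - 2346\right) = - \frac{4234}{7} + \left(\left(2 + \frac{1}{2} \cdot 1\right)^{2} - 2346\right) = - \frac{4234}{7} - \left(2346 - \left(2 + \frac{1}{2}\right)^{2}\right) = - \frac{4234}{7} - \left(2346 - \left(\frac{5}{2}\right)^{2}\right) = - \frac{4234}{7} + \left(\frac{25}{4} - 2346\right) = - \frac{4234}{7} - \frac{9359}{4} = - \frac{82449}{28}$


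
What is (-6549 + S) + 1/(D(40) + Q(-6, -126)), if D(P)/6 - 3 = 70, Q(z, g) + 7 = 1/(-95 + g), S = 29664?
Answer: 2201703971/95250 ≈ 23115.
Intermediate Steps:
Q(z, g) = -7 + 1/(-95 + g)
D(P) = 438 (D(P) = 18 + 6*70 = 18 + 420 = 438)
(-6549 + S) + 1/(D(40) + Q(-6, -126)) = (-6549 + 29664) + 1/(438 + (666 - 7*(-126))/(-95 - 126)) = 23115 + 1/(438 + (666 + 882)/(-221)) = 23115 + 1/(438 - 1/221*1548) = 23115 + 1/(438 - 1548/221) = 23115 + 1/(95250/221) = 23115 + 221/95250 = 2201703971/95250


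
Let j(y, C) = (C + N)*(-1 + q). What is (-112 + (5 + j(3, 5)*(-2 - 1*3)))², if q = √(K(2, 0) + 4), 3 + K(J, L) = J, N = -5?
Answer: 11449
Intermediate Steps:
K(J, L) = -3 + J
q = √3 (q = √((-3 + 2) + 4) = √(-1 + 4) = √3 ≈ 1.7320)
j(y, C) = (-1 + √3)*(-5 + C) (j(y, C) = (C - 5)*(-1 + √3) = (-5 + C)*(-1 + √3) = (-1 + √3)*(-5 + C))
(-112 + (5 + j(3, 5)*(-2 - 1*3)))² = (-112 + (5 + (5 - 1*5 - 5*√3 + 5*√3)*(-2 - 1*3)))² = (-112 + (5 + (5 - 5 - 5*√3 + 5*√3)*(-2 - 3)))² = (-112 + (5 + 0*(-5)))² = (-112 + (5 + 0))² = (-112 + 5)² = (-107)² = 11449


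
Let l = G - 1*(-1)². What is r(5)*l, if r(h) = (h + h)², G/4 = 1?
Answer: 300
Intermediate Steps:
G = 4 (G = 4*1 = 4)
r(h) = 4*h² (r(h) = (2*h)² = 4*h²)
l = 3 (l = 4 - 1*(-1)² = 4 - 1*1 = 4 - 1 = 3)
r(5)*l = (4*5²)*3 = (4*25)*3 = 100*3 = 300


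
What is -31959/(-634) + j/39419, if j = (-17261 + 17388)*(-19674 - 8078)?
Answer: -974743715/24991646 ≈ -39.003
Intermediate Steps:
j = -3524504 (j = 127*(-27752) = -3524504)
-31959/(-634) + j/39419 = -31959/(-634) - 3524504/39419 = -31959*(-1/634) - 3524504*1/39419 = 31959/634 - 3524504/39419 = -974743715/24991646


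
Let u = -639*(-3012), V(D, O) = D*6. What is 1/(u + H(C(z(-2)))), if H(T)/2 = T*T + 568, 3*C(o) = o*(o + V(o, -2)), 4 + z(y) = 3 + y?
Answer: 1/1926686 ≈ 5.1903e-7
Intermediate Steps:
V(D, O) = 6*D
u = 1924668
z(y) = -1 + y (z(y) = -4 + (3 + y) = -1 + y)
C(o) = 7*o**2/3 (C(o) = (o*(o + 6*o))/3 = (o*(7*o))/3 = (7*o**2)/3 = 7*o**2/3)
H(T) = 1136 + 2*T**2 (H(T) = 2*(T*T + 568) = 2*(T**2 + 568) = 2*(568 + T**2) = 1136 + 2*T**2)
1/(u + H(C(z(-2)))) = 1/(1924668 + (1136 + 2*(7*(-1 - 2)**2/3)**2)) = 1/(1924668 + (1136 + 2*((7/3)*(-3)**2)**2)) = 1/(1924668 + (1136 + 2*((7/3)*9)**2)) = 1/(1924668 + (1136 + 2*21**2)) = 1/(1924668 + (1136 + 2*441)) = 1/(1924668 + (1136 + 882)) = 1/(1924668 + 2018) = 1/1926686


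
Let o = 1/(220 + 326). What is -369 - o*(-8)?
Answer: -100733/273 ≈ -368.99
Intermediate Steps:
o = 1/546 ≈ 0.0018315
-369 - o*(-8) = -369 - (-8)/546 = -369 - 1*(-4/273) = -369 + 4/273 = -100733/273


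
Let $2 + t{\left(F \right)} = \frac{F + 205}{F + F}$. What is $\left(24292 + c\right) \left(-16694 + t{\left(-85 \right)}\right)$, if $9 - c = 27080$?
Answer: $\frac{788802476}{17} \approx 4.64 \cdot 10^{7}$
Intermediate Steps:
$c = -27071$ ($c = 9 - 27080 = -27071$)
$t{\left(F \right)} = -2 + \frac{205 + F}{2 F}$ ($t{\left(F \right)} = -2 + \frac{F + 205}{F + F} = -2 + \frac{205 + F}{2 F}$)
$\left(24292 + c\right) \left(-16694 + t{\left(-85 \right)}\right) = \left(24292 - 27071\right) \left(-16694 + \frac{205 - -255}{2 \left(-85\right)}\right) = - 2779 \left(-16694 + \frac{1}{2} \left(- \frac{1}{85}\right) \left(205 + 255\right)\right) = - 2779 \left(-16694 + \frac{1}{2} \left(- \frac{1}{85}\right) 460\right) = - 2779 \left(-16694 - \frac{46}{17}\right) = \left(-2779\right) \left(- \frac{283844}{17}\right) = \frac{788802476}{17}$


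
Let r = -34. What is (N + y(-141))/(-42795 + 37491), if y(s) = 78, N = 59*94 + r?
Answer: -215/204 ≈ -1.0539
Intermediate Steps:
N = 5512 (N = 59*94 - 34 = 5546 - 34 = 5512)
(N + y(-141))/(-42795 + 37491) = (5512 + 78)/(-42795 + 37491) = 5590/(-5304) = 5590*(-1/5304) = -215/204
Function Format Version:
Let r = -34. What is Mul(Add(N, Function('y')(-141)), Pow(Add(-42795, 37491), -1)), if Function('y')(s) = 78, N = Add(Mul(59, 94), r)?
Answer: Rational(-215, 204) ≈ -1.0539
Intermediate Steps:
N = 5512 (N = Add(Mul(59, 94), -34) = Add(5546, -34) = 5512)
Mul(Add(N, Function('y')(-141)), Pow(Add(-42795, 37491), -1)) = Mul(Add(5512, 78), Pow(Add(-42795, 37491), -1)) = Mul(5590, Pow(-5304, -1)) = Mul(5590, Rational(-1, 5304)) = Rational(-215, 204)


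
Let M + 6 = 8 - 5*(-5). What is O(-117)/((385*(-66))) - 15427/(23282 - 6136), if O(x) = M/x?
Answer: -424662456/471986515 ≈ -0.89973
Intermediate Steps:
M = 27 (M = -6 + (8 - 5*(-5)) = -6 + (8 + 25) = -6 + 33 = 27)
O(x) = 27/x
O(-117)/((385*(-66))) - 15427/(23282 - 6136) = (27/(-117))/((385*(-66))) - 15427/(23282 - 6136) = (27*(-1/117))/(-25410) - 15427/17146 = -3/13*(-1/25410) - 15427*1/17146 = 1/110110 - 15427/17146 = -424662456/471986515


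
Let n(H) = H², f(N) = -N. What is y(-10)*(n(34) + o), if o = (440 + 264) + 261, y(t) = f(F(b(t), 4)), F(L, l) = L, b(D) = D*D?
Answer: -212100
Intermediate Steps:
b(D) = D²
y(t) = -t²
o = 965 (o = 704 + 261 = 965)
y(-10)*(n(34) + o) = (-1*(-10)²)*(34² + 965) = (-1*100)*(1156 + 965) = -100*2121 = -212100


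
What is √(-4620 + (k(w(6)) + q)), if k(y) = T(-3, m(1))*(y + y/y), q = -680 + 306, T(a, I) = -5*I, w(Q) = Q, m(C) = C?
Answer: I*√5029 ≈ 70.915*I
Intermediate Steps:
q = -374
k(y) = -5 - 5*y (k(y) = (-5*1)*(y + y/y) = -5*(y + 1) = -5*(1 + y) = -5 - 5*y)
√(-4620 + (k(w(6)) + q)) = √(-4620 + ((-5 - 5*6) - 374)) = √(-4620 + ((-5 - 30) - 374)) = √(-4620 + (-35 - 374)) = √(-4620 - 409) = √(-5029) = I*√5029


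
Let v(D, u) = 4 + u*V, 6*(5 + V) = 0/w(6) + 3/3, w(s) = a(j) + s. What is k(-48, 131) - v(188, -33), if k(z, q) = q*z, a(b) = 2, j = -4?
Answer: -12903/2 ≈ -6451.5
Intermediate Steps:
w(s) = 2 + s
V = -29/6 (V = -5 + (0/(2 + 6) + 3/3)/6 = -5 + (0/8 + 3*(⅓))/6 = -5 + (0*(⅛) + 1)/6 = -5 + (0 + 1)/6 = -5 + (⅙)*1 = -5 + ⅙ = -29/6 ≈ -4.8333)
v(D, u) = 4 - 29*u/6 (v(D, u) = 4 + u*(-29/6) = 4 - 29*u/6)
k(-48, 131) - v(188, -33) = 131*(-48) - (4 - 29/6*(-33)) = -6288 - (4 + 319/2) = -6288 - 1*327/2 = -6288 - 327/2 = -12903/2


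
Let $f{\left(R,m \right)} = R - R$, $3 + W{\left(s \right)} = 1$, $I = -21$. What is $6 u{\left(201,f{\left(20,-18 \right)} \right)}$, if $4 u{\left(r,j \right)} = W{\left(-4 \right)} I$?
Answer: $63$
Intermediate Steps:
$W{\left(s \right)} = -2$ ($W{\left(s \right)} = -3 + 1 = -2$)
$f{\left(R,m \right)} = 0$
$u{\left(r,j \right)} = \frac{21}{2}$ ($u{\left(r,j \right)} = \frac{\left(-2\right) \left(-21\right)}{4} = \frac{1}{4} \cdot 42 = \frac{21}{2}$)
$6 u{\left(201,f{\left(20,-18 \right)} \right)} = 6 \cdot \frac{21}{2} = 63$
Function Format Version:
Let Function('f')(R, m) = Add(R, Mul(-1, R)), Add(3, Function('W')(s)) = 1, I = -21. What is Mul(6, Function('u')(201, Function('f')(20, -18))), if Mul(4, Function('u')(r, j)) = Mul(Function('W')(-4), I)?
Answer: 63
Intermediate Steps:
Function('W')(s) = -2 (Function('W')(s) = Add(-3, 1) = -2)
Function('f')(R, m) = 0
Function('u')(r, j) = Rational(21, 2) (Function('u')(r, j) = Mul(Rational(1, 4), Mul(-2, -21)) = Mul(Rational(1, 4), 42) = Rational(21, 2))
Mul(6, Function('u')(201, Function('f')(20, -18))) = Mul(6, Rational(21, 2)) = 63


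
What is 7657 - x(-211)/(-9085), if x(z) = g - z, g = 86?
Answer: 69564142/9085 ≈ 7657.0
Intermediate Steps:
x(z) = 86 - z
7657 - x(-211)/(-9085) = 7657 - (86 - 1*(-211))/(-9085) = 7657 - (86 + 211)*(-1)/9085 = 7657 - 297*(-1)/9085 = 7657 - 1*(-297/9085) = 7657 + 297/9085 = 69564142/9085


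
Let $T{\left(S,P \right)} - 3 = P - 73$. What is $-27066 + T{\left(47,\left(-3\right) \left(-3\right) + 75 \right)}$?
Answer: $-27052$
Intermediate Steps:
$T{\left(S,P \right)} = -70 + P$ ($T{\left(S,P \right)} = 3 + \left(P - 73\right) = 3 + \left(-73 + P\right) = -70 + P$)
$-27066 + T{\left(47,\left(-3\right) \left(-3\right) + 75 \right)} = -27066 + \left(-70 + \left(\left(-3\right) \left(-3\right) + 75\right)\right) = -27066 + \left(-70 + \left(9 + 75\right)\right) = -27066 + \left(-70 + 84\right) = -27066 + 14 = -27052$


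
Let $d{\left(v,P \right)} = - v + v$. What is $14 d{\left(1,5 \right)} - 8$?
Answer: $-8$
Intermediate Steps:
$d{\left(v,P \right)} = 0$
$14 d{\left(1,5 \right)} - 8 = 14 \cdot 0 - 8 = 0 - 8 = -8$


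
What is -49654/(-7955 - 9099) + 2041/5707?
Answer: 12237792/3743353 ≈ 3.2692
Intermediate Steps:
-49654/(-7955 - 9099) + 2041/5707 = -49654/(-17054) + 2041*(1/5707) = -49654*(-1/17054) + 157/439 = 24827/8527 + 157/439 = 12237792/3743353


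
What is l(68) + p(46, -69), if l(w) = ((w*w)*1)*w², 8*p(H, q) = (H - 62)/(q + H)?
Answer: 491771650/23 ≈ 2.1381e+7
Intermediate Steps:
p(H, q) = (-62 + H)/(8*(H + q)) (p(H, q) = ((H - 62)/(q + H))/8 = ((-62 + H)/(H + q))/8 = (-62 + H)/(8*(H + q)))
l(w) = w⁴ (l(w) = (w²*1)*w² = w²*w² = w⁴)
l(68) + p(46, -69) = 68⁴ + (-62 + 46)/(8*(46 - 69)) = 21381376 + (⅛)*(-16)/(-23) = 21381376 + (⅛)*(-1/23)*(-16) = 21381376 + 2/23 = 491771650/23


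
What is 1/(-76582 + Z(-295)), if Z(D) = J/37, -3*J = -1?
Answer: -111/8500601 ≈ -1.3058e-5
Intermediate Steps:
J = ⅓ (J = -⅓*(-1) = ⅓ ≈ 0.33333)
Z(D) = 1/111 (Z(D) = (⅓)/37 = (⅓)*(1/37) = 1/111)
1/(-76582 + Z(-295)) = 1/(-76582 + 1/111) = 1/(-8500601/111) = -111/8500601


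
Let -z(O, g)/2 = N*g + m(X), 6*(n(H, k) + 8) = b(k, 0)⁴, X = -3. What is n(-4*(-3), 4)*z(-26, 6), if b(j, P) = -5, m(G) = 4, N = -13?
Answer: 42698/3 ≈ 14233.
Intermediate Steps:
n(H, k) = 577/6 (n(H, k) = -8 + (⅙)*(-5)⁴ = -8 + (⅙)*625 = -8 + 625/6 = 577/6)
z(O, g) = -8 + 26*g (z(O, g) = -2*(-13*g + 4) = -2*(4 - 13*g) = -8 + 26*g)
n(-4*(-3), 4)*z(-26, 6) = 577*(-8 + 26*6)/6 = 577*(-8 + 156)/6 = (577/6)*148 = 42698/3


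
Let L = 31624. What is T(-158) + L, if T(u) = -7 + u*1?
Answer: 31459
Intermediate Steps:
T(u) = -7 + u
T(-158) + L = (-7 - 158) + 31624 = -165 + 31624 = 31459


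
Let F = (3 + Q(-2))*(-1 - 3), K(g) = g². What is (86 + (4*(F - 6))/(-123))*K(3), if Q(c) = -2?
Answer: 31854/41 ≈ 776.93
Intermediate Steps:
F = -4 (F = (3 - 2)*(-1 - 3) = 1*(-4) = -4)
(86 + (4*(F - 6))/(-123))*K(3) = (86 + (4*(-4 - 6))/(-123))*3² = (86 + (4*(-10))*(-1/123))*9 = (86 - 40*(-1/123))*9 = (86 + 40/123)*9 = (10618/123)*9 = 31854/41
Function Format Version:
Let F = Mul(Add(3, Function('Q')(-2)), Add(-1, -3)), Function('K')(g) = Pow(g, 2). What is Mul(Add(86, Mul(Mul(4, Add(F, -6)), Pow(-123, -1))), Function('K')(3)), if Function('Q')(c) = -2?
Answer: Rational(31854, 41) ≈ 776.93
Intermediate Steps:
F = -4 (F = Mul(Add(3, -2), Add(-1, -3)) = Mul(1, -4) = -4)
Mul(Add(86, Mul(Mul(4, Add(F, -6)), Pow(-123, -1))), Function('K')(3)) = Mul(Add(86, Mul(Mul(4, Add(-4, -6)), Pow(-123, -1))), Pow(3, 2)) = Mul(Add(86, Mul(Mul(4, -10), Rational(-1, 123))), 9) = Mul(Add(86, Mul(-40, Rational(-1, 123))), 9) = Mul(Add(86, Rational(40, 123)), 9) = Mul(Rational(10618, 123), 9) = Rational(31854, 41)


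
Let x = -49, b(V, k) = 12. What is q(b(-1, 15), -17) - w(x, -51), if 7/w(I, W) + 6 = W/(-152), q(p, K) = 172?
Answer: 21308/123 ≈ 173.24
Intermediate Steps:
w(I, W) = 7/(-6 - W/152) (w(I, W) = 7/(-6 + W/(-152)) = 7/(-6 + W*(-1/152)) = 7/(-6 - W/152))
q(b(-1, 15), -17) - w(x, -51) = 172 - (-1064)/(912 - 51) = 172 - (-1064)/861 = 172 - 1*(-152/123) = 172 + 152/123 = 21308/123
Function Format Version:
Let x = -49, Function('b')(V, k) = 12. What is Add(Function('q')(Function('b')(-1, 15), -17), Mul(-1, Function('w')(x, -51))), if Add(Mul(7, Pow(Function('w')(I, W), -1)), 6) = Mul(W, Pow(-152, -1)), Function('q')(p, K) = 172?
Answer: Rational(21308, 123) ≈ 173.24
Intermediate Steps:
Function('w')(I, W) = Mul(7, Pow(Add(-6, Mul(Rational(-1, 152), W)), -1)) (Function('w')(I, W) = Mul(7, Pow(Add(-6, Mul(W, Pow(-152, -1))), -1)) = Mul(7, Pow(Add(-6, Mul(W, Rational(-1, 152))), -1)) = Mul(7, Pow(Add(-6, Mul(Rational(-1, 152), W)), -1)))
Add(Function('q')(Function('b')(-1, 15), -17), Mul(-1, Function('w')(x, -51))) = Add(172, Mul(-1, Mul(-1064, Pow(Add(912, -51), -1)))) = Add(172, Mul(-1, Mul(-1064, Pow(861, -1)))) = Add(172, Mul(-1, Mul(-1064, Rational(1, 861)))) = Add(172, Mul(-1, Rational(-152, 123))) = Add(172, Rational(152, 123)) = Rational(21308, 123)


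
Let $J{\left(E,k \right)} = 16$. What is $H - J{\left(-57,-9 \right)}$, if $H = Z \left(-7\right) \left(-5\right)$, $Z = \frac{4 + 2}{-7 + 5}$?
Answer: $-121$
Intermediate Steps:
$Z = -3$ ($Z = \frac{6}{-2} = 6 \left(- \frac{1}{2}\right) = -3$)
$H = -105$ ($H = \left(-3\right) \left(-7\right) \left(-5\right) = 21 \left(-5\right) = -105$)
$H - J{\left(-57,-9 \right)} = -105 - 16 = -121$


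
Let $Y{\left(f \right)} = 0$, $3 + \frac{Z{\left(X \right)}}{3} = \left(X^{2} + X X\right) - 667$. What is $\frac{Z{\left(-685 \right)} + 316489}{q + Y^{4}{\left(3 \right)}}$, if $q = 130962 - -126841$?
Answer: $\frac{3129829}{257803} \approx 12.14$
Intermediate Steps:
$Z{\left(X \right)} = -2010 + 6 X^{2}$ ($Z{\left(X \right)} = -9 + 3 \left(\left(X^{2} + X X\right) - 667\right) = -9 + 3 \left(\left(X^{2} + X^{2}\right) - 667\right) = -9 + 3 \left(2 X^{2} - 667\right) = -9 + 3 \left(-667 + 2 X^{2}\right) = -9 + \left(-2001 + 6 X^{2}\right) = -2010 + 6 X^{2}$)
$q = 257803$ ($q = 130962 + 126841 = 257803$)
$\frac{Z{\left(-685 \right)} + 316489}{q + Y^{4}{\left(3 \right)}} = \frac{\left(-2010 + 6 \left(-685\right)^{2}\right) + 316489}{257803 + 0^{4}} = \frac{\left(-2010 + 6 \cdot 469225\right) + 316489}{257803 + 0} = \frac{\left(-2010 + 2815350\right) + 316489}{257803} = \left(2813340 + 316489\right) \frac{1}{257803} = 3129829 \cdot \frac{1}{257803} = \frac{3129829}{257803}$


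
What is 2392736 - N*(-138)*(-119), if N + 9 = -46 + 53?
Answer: 2425580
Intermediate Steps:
N = -2 (N = -9 + (-46 + 53) = -9 + 7 = -2)
2392736 - N*(-138)*(-119) = 2392736 - (-2*(-138))*(-119) = 2392736 - 276*(-119) = 2392736 - 1*(-32844) = 2392736 + 32844 = 2425580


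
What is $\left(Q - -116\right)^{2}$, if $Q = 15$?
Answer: $17161$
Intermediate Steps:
$\left(Q - -116\right)^{2} = \left(15 - -116\right)^{2} = \left(15 + 116\right)^{2} = 131^{2} = 17161$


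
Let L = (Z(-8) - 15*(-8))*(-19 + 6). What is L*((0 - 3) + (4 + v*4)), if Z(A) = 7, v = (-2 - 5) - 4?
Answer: 70993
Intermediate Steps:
v = -11 (v = -7 - 4 = -11)
L = -1651 (L = (7 - 15*(-8))*(-19 + 6) = (7 + 120)*(-13) = 127*(-13) = -1651)
L*((0 - 3) + (4 + v*4)) = -1651*((0 - 3) + (4 - 11*4)) = -1651*(-3 + (4 - 44)) = -1651*(-3 - 40) = -1651*(-43) = 70993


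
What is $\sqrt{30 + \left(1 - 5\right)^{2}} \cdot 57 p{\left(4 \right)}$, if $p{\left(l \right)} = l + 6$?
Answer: $570 \sqrt{46} \approx 3865.9$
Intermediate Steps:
$p{\left(l \right)} = 6 + l$
$\sqrt{30 + \left(1 - 5\right)^{2}} \cdot 57 p{\left(4 \right)} = \sqrt{30 + \left(1 - 5\right)^{2}} \cdot 57 \left(6 + 4\right) = \sqrt{30 + \left(-4\right)^{2}} \cdot 57 \cdot 10 = \sqrt{30 + 16} \cdot 57 \cdot 10 = \sqrt{46} \cdot 57 \cdot 10 = 57 \sqrt{46} \cdot 10 = 570 \sqrt{46}$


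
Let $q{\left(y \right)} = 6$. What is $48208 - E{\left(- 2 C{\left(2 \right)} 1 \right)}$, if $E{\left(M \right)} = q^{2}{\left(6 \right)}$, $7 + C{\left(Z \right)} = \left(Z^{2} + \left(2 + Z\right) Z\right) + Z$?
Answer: $48172$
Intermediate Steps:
$C{\left(Z \right)} = -7 + Z + Z^{2} + Z \left(2 + Z\right)$ ($C{\left(Z \right)} = -7 + \left(\left(Z^{2} + \left(2 + Z\right) Z\right) + Z\right) = -7 + \left(\left(Z^{2} + Z \left(2 + Z\right)\right) + Z\right) = -7 + \left(Z + Z^{2} + Z \left(2 + Z\right)\right) = -7 + Z + Z^{2} + Z \left(2 + Z\right)$)
$E{\left(M \right)} = 36$ ($E{\left(M \right)} = 6^{2} = 36$)
$48208 - E{\left(- 2 C{\left(2 \right)} 1 \right)} = 48208 - 36 = 48172$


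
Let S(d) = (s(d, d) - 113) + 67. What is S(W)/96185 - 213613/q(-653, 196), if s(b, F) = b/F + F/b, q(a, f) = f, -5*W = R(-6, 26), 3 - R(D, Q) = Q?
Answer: -20546375029/18852260 ≈ -1089.9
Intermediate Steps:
R(D, Q) = 3 - Q
W = 23/5 (W = -(3 - 1*26)/5 = -(3 - 26)/5 = -1/5*(-23) = 23/5 ≈ 4.6000)
s(b, F) = F/b + b/F
S(d) = -44 (S(d) = ((d/d + d/d) - 113) + 67 = ((1 + 1) - 113) + 67 = (2 - 113) + 67 = -111 + 67 = -44)
S(W)/96185 - 213613/q(-653, 196) = -44/96185 - 213613/196 = -20546375029/18852260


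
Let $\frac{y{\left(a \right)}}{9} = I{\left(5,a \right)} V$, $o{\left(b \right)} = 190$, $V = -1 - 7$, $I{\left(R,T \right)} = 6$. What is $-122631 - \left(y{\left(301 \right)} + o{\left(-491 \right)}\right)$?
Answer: $-122389$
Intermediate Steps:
$V = -8$ ($V = -1 - 7 = -8$)
$y{\left(a \right)} = -432$ ($y{\left(a \right)} = 9 \cdot 6 \left(-8\right) = 9 \left(-48\right) = -432$)
$-122631 - \left(y{\left(301 \right)} + o{\left(-491 \right)}\right) = -122631 - \left(-432 + 190\right) = -122631 - -242 = -122631 + 242 = -122389$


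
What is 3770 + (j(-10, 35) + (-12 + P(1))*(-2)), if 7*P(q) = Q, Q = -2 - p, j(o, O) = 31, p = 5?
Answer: 3827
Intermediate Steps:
Q = -7 (Q = -2 - 1*5 = -2 - 5 = -7)
P(q) = -1 (P(q) = (1/7)*(-7) = -1)
3770 + (j(-10, 35) + (-12 + P(1))*(-2)) = 3770 + (31 + (-12 - 1)*(-2)) = 3770 + (31 - 13*(-2)) = 3770 + (31 + 26) = 3770 + 57 = 3827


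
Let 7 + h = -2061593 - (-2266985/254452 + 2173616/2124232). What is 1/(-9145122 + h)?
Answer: -6142216828/68834068017377565 ≈ -8.9232e-8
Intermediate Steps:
h = -12662745774864549/6142216828 (h = -7 + (-2061593 - (-2266985/254452 + 2173616/2124232)) = -7 + (-2061593 - (-2266985*1/254452 + 2173616*(1/2124232))) = -7 + (-2061593 - (-2266985/254452 + 271702/265529)) = -7 + (-2061593 - 1*(-48437740251/6142216828)) = -7 + (-2061593 + 48437740251/6142216828) = -7 - 12662702779346753/6142216828 = -12662745774864549/6142216828 ≈ -2.0616e+6)
1/(-9145122 + h) = 1/(-9145122 - 12662745774864549/6142216828) = 1/(-68834068017377565/6142216828) = -6142216828/68834068017377565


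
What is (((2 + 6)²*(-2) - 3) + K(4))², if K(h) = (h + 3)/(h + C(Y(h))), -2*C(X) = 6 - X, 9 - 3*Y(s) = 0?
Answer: 410881/25 ≈ 16435.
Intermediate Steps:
Y(s) = 3 (Y(s) = 3 - ⅓*0 = 3 + 0 = 3)
C(X) = -3 + X/2 (C(X) = -(6 - X)/2 = -3 + X/2)
K(h) = (3 + h)/(-3/2 + h) (K(h) = (h + 3)/(h + (-3 + (½)*3)) = (3 + h)/(h + (-3 + 3/2)) = (3 + h)/(h - 3/2) = (3 + h)/(-3/2 + h))
(((2 + 6)²*(-2) - 3) + K(4))² = (((2 + 6)²*(-2) - 3) + 2*(3 + 4)/(-3 + 2*4))² = ((8²*(-2) - 3) + 2*7/(-3 + 8))² = ((64*(-2) - 3) + 2*7/5)² = ((-128 - 3) + 2*(⅕)*7)² = (-131 + 14/5)² = (-641/5)² = 410881/25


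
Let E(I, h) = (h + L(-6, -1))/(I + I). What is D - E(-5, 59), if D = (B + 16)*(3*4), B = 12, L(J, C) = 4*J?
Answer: 679/2 ≈ 339.50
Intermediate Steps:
E(I, h) = (-24 + h)/(2*I) (E(I, h) = (h + 4*(-6))/(I + I) = (h - 24)/((2*I)) = (-24 + h)*(1/(2*I)) = (-24 + h)/(2*I))
D = 336 (D = (12 + 16)*(3*4) = 28*12 = 336)
D - E(-5, 59) = 336 - (-24 + 59)/(2*(-5)) = 336 - (-1)*35/(2*5) = 336 - 1*(-7/2) = 336 + 7/2 = 679/2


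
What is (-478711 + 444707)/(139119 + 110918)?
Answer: -34004/250037 ≈ -0.13600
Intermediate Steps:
(-478711 + 444707)/(139119 + 110918) = -34004/250037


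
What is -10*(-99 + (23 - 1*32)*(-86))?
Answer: -6750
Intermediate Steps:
-10*(-99 + (23 - 1*32)*(-86)) = -10*(-99 + (23 - 32)*(-86)) = -10*(-99 - 9*(-86)) = -10*(-99 + 774) = -10*675 = -6750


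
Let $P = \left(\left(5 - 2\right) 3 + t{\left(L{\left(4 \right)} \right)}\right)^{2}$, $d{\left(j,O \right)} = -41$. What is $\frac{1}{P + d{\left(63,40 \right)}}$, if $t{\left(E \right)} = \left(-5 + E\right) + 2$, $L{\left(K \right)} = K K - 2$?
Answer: $\frac{1}{359} \approx 0.0027855$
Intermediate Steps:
$L{\left(K \right)} = -2 + K^{2}$ ($L{\left(K \right)} = K^{2} - 2 = -2 + K^{2}$)
$t{\left(E \right)} = -3 + E$
$P = 400$ ($P = \left(\left(5 - 2\right) 3 - \left(5 - 16\right)\right)^{2} = \left(3 \cdot 3 + \left(-3 + \left(-2 + 16\right)\right)\right)^{2} = \left(9 + \left(-3 + 14\right)\right)^{2} = \left(9 + 11\right)^{2} = 20^{2} = 400$)
$\frac{1}{P + d{\left(63,40 \right)}} = \frac{1}{400 - 41} = \frac{1}{359}$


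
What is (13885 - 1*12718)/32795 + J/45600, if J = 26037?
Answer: 60473241/99696800 ≈ 0.60657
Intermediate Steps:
(13885 - 1*12718)/32795 + J/45600 = (13885 - 1*12718)/32795 + 26037/45600 = (13885 - 12718)*(1/32795) + 26037*(1/45600) = 1167*(1/32795) + 8679/15200 = 1167/32795 + 8679/15200 = 60473241/99696800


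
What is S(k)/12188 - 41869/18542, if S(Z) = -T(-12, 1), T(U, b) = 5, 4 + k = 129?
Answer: -255196041/112994948 ≈ -2.2585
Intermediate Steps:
k = 125 (k = -4 + 129 = 125)
S(Z) = -5 (S(Z) = -1*5 = -5)
S(k)/12188 - 41869/18542 = -5/12188 - 41869/18542 = -255196041/112994948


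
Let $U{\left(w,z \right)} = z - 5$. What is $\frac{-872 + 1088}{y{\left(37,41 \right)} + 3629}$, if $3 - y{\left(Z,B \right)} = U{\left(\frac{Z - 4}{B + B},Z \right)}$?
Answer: $\frac{3}{50} \approx 0.06$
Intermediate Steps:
$U{\left(w,z \right)} = -5 + z$
$y{\left(Z,B \right)} = 8 - Z$ ($y{\left(Z,B \right)} = 3 - \left(-5 + Z\right) = 8 - Z$)
$\frac{-872 + 1088}{y{\left(37,41 \right)} + 3629} = \frac{-872 + 1088}{\left(8 - 37\right) + 3629} = \frac{216}{\left(8 - 37\right) + 3629} = \frac{216}{-29 + 3629} = \frac{216}{3600} = 216 \cdot \frac{1}{3600} = \frac{3}{50}$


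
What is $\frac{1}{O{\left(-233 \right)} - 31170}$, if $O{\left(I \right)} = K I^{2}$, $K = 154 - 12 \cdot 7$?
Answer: $\frac{1}{3769060} \approx 2.6532 \cdot 10^{-7}$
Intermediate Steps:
$K = 70$ ($K = 154 - 84 = 70$)
$O{\left(I \right)} = 70 I^{2}$
$\frac{1}{O{\left(-233 \right)} - 31170} = \frac{1}{70 \left(-233\right)^{2} - 31170} = \frac{1}{70 \cdot 54289 - 31170} = \frac{1}{3800230 - 31170} = \frac{1}{3769060}$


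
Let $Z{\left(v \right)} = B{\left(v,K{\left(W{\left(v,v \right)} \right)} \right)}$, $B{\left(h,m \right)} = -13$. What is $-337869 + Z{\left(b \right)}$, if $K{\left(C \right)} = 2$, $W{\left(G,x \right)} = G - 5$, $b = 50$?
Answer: $-337882$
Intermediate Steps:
$W{\left(G,x \right)} = -5 + G$ ($W{\left(G,x \right)} = G - 5 = -5 + G$)
$Z{\left(v \right)} = -13$
$-337869 + Z{\left(b \right)} = -337869 - 13 = -337882$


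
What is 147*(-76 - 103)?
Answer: -26313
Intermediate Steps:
147*(-76 - 103) = 147*(-179) = -26313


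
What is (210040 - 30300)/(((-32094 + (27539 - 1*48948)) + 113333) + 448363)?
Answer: 9460/26747 ≈ 0.35368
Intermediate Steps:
(210040 - 30300)/(((-32094 + (27539 - 1*48948)) + 113333) + 448363) = 179740/(((-32094 + (27539 - 48948)) + 113333) + 448363) = 179740/(((-32094 - 21409) + 113333) + 448363) = 179740/((-53503 + 113333) + 448363) = 179740/(59830 + 448363) = 179740/508193 = 179740*(1/508193) = 9460/26747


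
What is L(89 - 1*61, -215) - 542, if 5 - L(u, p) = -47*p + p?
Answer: -10427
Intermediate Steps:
L(u, p) = 5 + 46*p (L(u, p) = 5 - (-47*p + p) = 5 - (-46)*p = 5 + 46*p)
L(89 - 1*61, -215) - 542 = (5 + 46*(-215)) - 542 = (5 - 9890) - 542 = -9885 - 542 = -10427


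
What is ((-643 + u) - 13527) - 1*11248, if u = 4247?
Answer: -21171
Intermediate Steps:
((-643 + u) - 13527) - 1*11248 = ((-643 + 4247) - 13527) - 1*11248 = (3604 - 13527) - 11248 = -9923 - 11248 = -21171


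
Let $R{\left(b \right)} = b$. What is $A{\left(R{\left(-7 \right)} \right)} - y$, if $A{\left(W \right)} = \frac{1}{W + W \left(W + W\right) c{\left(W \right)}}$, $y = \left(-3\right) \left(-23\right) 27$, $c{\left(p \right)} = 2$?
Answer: $- \frac{352106}{189} \approx -1863.0$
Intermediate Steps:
$y = 1863$ ($y = 69 \cdot 27 = 1863$)
$A{\left(W \right)} = \frac{1}{W + 4 W^{2}}$ ($A{\left(W \right)} = \frac{1}{W + W \left(W + W\right) 2} = \frac{1}{W + W 2 W 2} = \frac{1}{W + 2 W^{2} \cdot 2} = \frac{1}{W + 4 W^{2}}$)
$A{\left(R{\left(-7 \right)} \right)} - y = \frac{1}{\left(-7\right) \left(1 + 4 \left(-7\right)\right)} - 1863 = - \frac{1}{7 \left(1 - 28\right)} - 1863 = - \frac{1}{7 \left(-27\right)} - 1863 = \left(- \frac{1}{7}\right) \left(- \frac{1}{27}\right) - 1863 = \frac{1}{189} - 1863 = - \frac{352106}{189}$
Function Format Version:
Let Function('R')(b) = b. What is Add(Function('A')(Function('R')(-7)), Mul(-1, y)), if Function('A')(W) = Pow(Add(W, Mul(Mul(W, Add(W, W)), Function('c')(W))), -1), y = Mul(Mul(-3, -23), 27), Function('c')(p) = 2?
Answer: Rational(-352106, 189) ≈ -1863.0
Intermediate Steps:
y = 1863 (y = Mul(69, 27) = 1863)
Function('A')(W) = Pow(Add(W, Mul(4, Pow(W, 2))), -1) (Function('A')(W) = Pow(Add(W, Mul(Mul(W, Add(W, W)), 2)), -1) = Pow(Add(W, Mul(Mul(W, Mul(2, W)), 2)), -1) = Pow(Add(W, Mul(Mul(2, Pow(W, 2)), 2)), -1) = Pow(Add(W, Mul(4, Pow(W, 2))), -1))
Add(Function('A')(Function('R')(-7)), Mul(-1, y)) = Add(Mul(Pow(-7, -1), Pow(Add(1, Mul(4, -7)), -1)), Mul(-1, 1863)) = Add(Mul(Rational(-1, 7), Pow(Add(1, -28), -1)), -1863) = Add(Mul(Rational(-1, 7), Pow(-27, -1)), -1863) = Add(Mul(Rational(-1, 7), Rational(-1, 27)), -1863) = Add(Rational(1, 189), -1863) = Rational(-352106, 189)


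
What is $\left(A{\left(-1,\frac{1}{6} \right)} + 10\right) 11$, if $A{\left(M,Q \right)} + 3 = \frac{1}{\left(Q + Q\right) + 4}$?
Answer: $\frac{1034}{13} \approx 79.538$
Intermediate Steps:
$A{\left(M,Q \right)} = -3 + \frac{1}{4 + 2 Q}$ ($A{\left(M,Q \right)} = -3 + \frac{1}{\left(Q + Q\right) + 4} = -3 + \frac{1}{2 Q + 4} = -3 + \frac{1}{4 + 2 Q}$)
$\left(A{\left(-1,\frac{1}{6} \right)} + 10\right) 11 = \left(\frac{-11 - \frac{6}{6}}{2 \left(2 + \frac{1}{6}\right)} + 10\right) 11 = \left(\frac{-11 - 1}{2 \left(2 + \frac{1}{6}\right)} + 10\right) 11 = \left(\frac{-11 - 1}{2 \cdot \frac{13}{6}} + 10\right) 11 = \left(\frac{1}{2} \cdot \frac{6}{13} \left(-12\right) + 10\right) 11 = \left(- \frac{36}{13} + 10\right) 11 = \frac{94}{13} \cdot 11 = \frac{1034}{13}$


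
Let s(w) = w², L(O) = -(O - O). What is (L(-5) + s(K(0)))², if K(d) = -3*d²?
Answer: 0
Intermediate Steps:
L(O) = 0 (L(O) = -1*0 = 0)
(L(-5) + s(K(0)))² = (0 + (-3*0²)²)² = (0 + (-3*0)²)² = (0 + 0²)² = (0 + 0)² = 0² = 0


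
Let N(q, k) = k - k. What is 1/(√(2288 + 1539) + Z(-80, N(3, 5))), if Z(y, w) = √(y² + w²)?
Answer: 80/2573 - √3827/2573 ≈ 0.0070491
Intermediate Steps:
N(q, k) = 0
Z(y, w) = √(w² + y²)
1/(√(2288 + 1539) + Z(-80, N(3, 5))) = 1/(√(2288 + 1539) + √(0² + (-80)²)) = 1/(√3827 + √(0 + 6400)) = 1/(√3827 + √6400) = 1/(√3827 + 80) = 1/(80 + √3827)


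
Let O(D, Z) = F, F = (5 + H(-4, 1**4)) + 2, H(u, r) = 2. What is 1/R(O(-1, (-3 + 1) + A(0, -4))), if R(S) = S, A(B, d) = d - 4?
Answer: 1/9 ≈ 0.11111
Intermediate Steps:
A(B, d) = -4 + d
F = 9 (F = (5 + 2) + 2 = 7 + 2 = 9)
O(D, Z) = 9
1/R(O(-1, (-3 + 1) + A(0, -4))) = 1/9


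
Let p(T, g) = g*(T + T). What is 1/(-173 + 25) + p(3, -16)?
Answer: -14209/148 ≈ -96.007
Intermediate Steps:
p(T, g) = 2*T*g (p(T, g) = g*(2*T) = 2*T*g)
1/(-173 + 25) + p(3, -16) = 1/(-173 + 25) + 2*3*(-16) = 1/(-148) - 96 = -1/148 - 96 = -14209/148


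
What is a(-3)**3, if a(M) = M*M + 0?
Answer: 729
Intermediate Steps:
a(M) = M**2 (a(M) = M**2 + 0 = M**2)
a(-3)**3 = ((-3)**2)**3 = 9**3 = 729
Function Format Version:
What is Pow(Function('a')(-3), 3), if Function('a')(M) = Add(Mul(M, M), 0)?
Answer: 729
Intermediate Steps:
Function('a')(M) = Pow(M, 2) (Function('a')(M) = Add(Pow(M, 2), 0) = Pow(M, 2))
Pow(Function('a')(-3), 3) = Pow(Pow(-3, 2), 3) = Pow(9, 3) = 729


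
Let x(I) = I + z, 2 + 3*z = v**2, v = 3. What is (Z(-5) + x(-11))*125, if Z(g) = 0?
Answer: -3250/3 ≈ -1083.3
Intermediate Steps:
z = 7/3 (z = -2/3 + (1/3)*3**2 = -2/3 + (1/3)*9 = -2/3 + 3 = 7/3 ≈ 2.3333)
x(I) = 7/3 + I (x(I) = I + 7/3 = 7/3 + I)
(Z(-5) + x(-11))*125 = (0 + (7/3 - 11))*125 = (0 - 26/3)*125 = -26/3*125 = -3250/3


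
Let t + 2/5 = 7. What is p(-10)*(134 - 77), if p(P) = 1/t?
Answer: 95/11 ≈ 8.6364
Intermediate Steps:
t = 33/5 (t = -⅖ + 7 = 33/5 ≈ 6.6000)
p(P) = 5/33 (p(P) = 1/(33/5) = 5/33)
p(-10)*(134 - 77) = 5*(134 - 77)/33 = (5/33)*57 = 95/11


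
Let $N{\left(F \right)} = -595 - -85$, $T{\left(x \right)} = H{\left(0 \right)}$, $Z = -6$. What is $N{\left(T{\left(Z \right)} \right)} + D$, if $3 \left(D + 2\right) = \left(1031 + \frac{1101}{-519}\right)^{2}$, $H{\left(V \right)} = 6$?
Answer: $\frac{10545535024}{29929} \approx 3.5235 \cdot 10^{5}$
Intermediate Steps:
$T{\left(x \right)} = 6$
$N{\left(F \right)} = -510$ ($N{\left(F \right)} = -595 + 85 = -510$)
$D = \frac{10560798814}{29929}$ ($D = -2 + \frac{\left(1031 + \frac{1101}{-519}\right)^{2}}{3} = -2 + \frac{\left(1031 + 1101 \left(- \frac{1}{519}\right)\right)^{2}}{3} = -2 + \frac{\left(1031 - \frac{367}{173}\right)^{2}}{3} = -2 + \frac{\left(\frac{177996}{173}\right)^{2}}{3} = -2 + \frac{1}{3} \cdot \frac{31682576016}{29929} = -2 + \frac{10560858672}{29929} = \frac{10560798814}{29929} \approx 3.5286 \cdot 10^{5}$)
$N{\left(T{\left(Z \right)} \right)} + D = -510 + \frac{10560798814}{29929} = \frac{10545535024}{29929}$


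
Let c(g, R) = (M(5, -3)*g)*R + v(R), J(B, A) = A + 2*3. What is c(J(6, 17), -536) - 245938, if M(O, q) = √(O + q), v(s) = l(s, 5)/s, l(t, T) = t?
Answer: -245937 - 12328*√2 ≈ -2.6337e+5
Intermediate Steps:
J(B, A) = 6 + A (J(B, A) = A + 6 = 6 + A)
v(s) = 1 (v(s) = s/s = 1)
c(g, R) = 1 + R*g*√2 (c(g, R) = (√(5 - 3)*g)*R + 1 = (√2*g)*R + 1 = (g*√2)*R + 1 = R*g*√2 + 1 = 1 + R*g*√2)
c(J(6, 17), -536) - 245938 = (1 - 536*(6 + 17)*√2) - 245938 = (1 - 536*23*√2) - 245938 = (1 - 12328*√2) - 245938 = -245937 - 12328*√2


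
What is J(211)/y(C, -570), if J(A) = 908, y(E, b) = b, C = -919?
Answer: -454/285 ≈ -1.5930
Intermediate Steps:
J(211)/y(C, -570) = 908/(-570) = 908*(-1/570) = -454/285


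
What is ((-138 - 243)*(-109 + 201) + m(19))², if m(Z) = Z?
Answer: 1227311089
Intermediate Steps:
((-138 - 243)*(-109 + 201) + m(19))² = ((-138 - 243)*(-109 + 201) + 19)² = (-381*92 + 19)² = (-35052 + 19)² = (-35033)² = 1227311089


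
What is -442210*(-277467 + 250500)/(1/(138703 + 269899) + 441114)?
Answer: 4872610340956140/180240062629 ≈ 27034.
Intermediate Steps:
-442210*(-277467 + 250500)/(1/(138703 + 269899) + 441114) = -442210*(-26967/(1/408602 + 441114)) = -442210/((180240062629/408602)*(-1/26967)) = -442210/(-180240062629/11018770134) = -442210*(-11018770134/180240062629) = 4872610340956140/180240062629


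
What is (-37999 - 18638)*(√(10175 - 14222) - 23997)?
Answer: 1359118089 - 56637*I*√4047 ≈ 1.3591e+9 - 3.603e+6*I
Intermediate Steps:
(-37999 - 18638)*(√(10175 - 14222) - 23997) = -56637*(√(-4047) - 23997) = -56637*(I*√4047 - 23997) = -56637*(-23997 + I*√4047) = 1359118089 - 56637*I*√4047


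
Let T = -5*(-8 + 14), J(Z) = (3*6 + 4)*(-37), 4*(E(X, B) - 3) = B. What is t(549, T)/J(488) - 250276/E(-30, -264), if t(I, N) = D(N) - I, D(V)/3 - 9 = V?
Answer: 101881610/25641 ≈ 3973.4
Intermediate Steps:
D(V) = 27 + 3*V
E(X, B) = 3 + B/4
J(Z) = -814 (J(Z) = (18 + 4)*(-37) = 22*(-37) = -814)
T = -30 (T = -5*6 = -30)
t(I, N) = 27 - I + 3*N (t(I, N) = (27 + 3*N) - I = 27 - I + 3*N)
t(549, T)/J(488) - 250276/E(-30, -264) = (27 - 1*549 + 3*(-30))/(-814) - 250276/(3 + (¼)*(-264)) = (27 - 549 - 90)*(-1/814) - 250276/(3 - 66) = -612*(-1/814) - 250276/(-63) = 306/407 - 250276*(-1/63) = 306/407 + 250276/63 = 101881610/25641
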